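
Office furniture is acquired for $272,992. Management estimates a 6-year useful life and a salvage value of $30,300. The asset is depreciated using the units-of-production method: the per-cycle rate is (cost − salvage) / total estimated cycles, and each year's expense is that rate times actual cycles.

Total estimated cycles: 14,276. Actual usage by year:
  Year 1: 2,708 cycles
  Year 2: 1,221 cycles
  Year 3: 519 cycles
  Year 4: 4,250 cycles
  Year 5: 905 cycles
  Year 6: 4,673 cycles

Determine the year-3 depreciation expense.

$8,823

Depreciable base = $272,992 − $30,300 = $242,692.
Rate = $242,692 / 14,276 cycles = $17 per cycle.
Year 1: 2,708 × $17 = $46,036. Book value $226,956.
Year 2: 1,221 × $17 = $20,757. Book value $206,199.
Year 3: 519 × $17 = $8,823. Book value $197,376.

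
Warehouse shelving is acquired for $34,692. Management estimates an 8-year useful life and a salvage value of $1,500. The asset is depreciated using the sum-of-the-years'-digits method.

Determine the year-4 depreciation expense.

Depreciable base = $34,692 − $1,500 = $33,192.
Sum of the years' digits = 8+7+6+5+4+3+2+1 = 36.
Year 1: $33,192 × 8/36 = $7,376. Book value $27,316.
Year 2: $33,192 × 7/36 = $6,454. Book value $20,862.
Year 3: $33,192 × 6/36 = $5,532. Book value $15,330.
Year 4: $33,192 × 5/36 = $4,610. Book value $10,720.

$4,610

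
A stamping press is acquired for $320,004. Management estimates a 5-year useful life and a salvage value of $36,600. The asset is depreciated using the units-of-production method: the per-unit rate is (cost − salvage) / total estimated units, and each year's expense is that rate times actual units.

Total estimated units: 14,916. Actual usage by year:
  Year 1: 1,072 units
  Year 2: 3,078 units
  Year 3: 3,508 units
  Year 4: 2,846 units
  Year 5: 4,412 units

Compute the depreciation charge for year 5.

$83,828

Depreciable base = $320,004 − $36,600 = $283,404.
Rate = $283,404 / 14,916 units = $19 per unit.
Year 1: 1,072 × $19 = $20,368. Book value $299,636.
Year 2: 3,078 × $19 = $58,482. Book value $241,154.
Year 3: 3,508 × $19 = $66,652. Book value $174,502.
Year 4: 2,846 × $19 = $54,074. Book value $120,428.
Year 5: 4,412 × $19 = $83,828. Book value $36,600.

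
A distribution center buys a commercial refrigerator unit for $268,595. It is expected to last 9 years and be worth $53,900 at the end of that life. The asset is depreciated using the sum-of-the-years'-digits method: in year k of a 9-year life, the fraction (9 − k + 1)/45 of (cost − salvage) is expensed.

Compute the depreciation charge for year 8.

Depreciable base = $268,595 − $53,900 = $214,695.
Sum of the years' digits = 9+8+7+6+5+4+3+2+1 = 45.
Year 1: $214,695 × 9/45 = $42,939. Book value $225,656.
Year 2: $214,695 × 8/45 = $38,168. Book value $187,488.
Year 3: $214,695 × 7/45 = $33,397. Book value $154,091.
Year 4: $214,695 × 6/45 = $28,626. Book value $125,465.
Year 5: $214,695 × 5/45 = $23,855. Book value $101,610.
Year 6: $214,695 × 4/45 = $19,084. Book value $82,526.
Year 7: $214,695 × 3/45 = $14,313. Book value $68,213.
Year 8: $214,695 × 2/45 = $9,542. Book value $58,671.

$9,542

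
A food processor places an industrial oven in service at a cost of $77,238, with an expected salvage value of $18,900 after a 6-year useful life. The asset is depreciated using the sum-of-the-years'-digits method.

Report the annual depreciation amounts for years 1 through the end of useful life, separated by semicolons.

Depreciable base = $77,238 − $18,900 = $58,338.
Sum of the years' digits = 6+5+4+3+2+1 = 21.
Year 1: $58,338 × 6/21 = $16,668. Book value $60,570.
Year 2: $58,338 × 5/21 = $13,890. Book value $46,680.
Year 3: $58,338 × 4/21 = $11,112. Book value $35,568.
Year 4: $58,338 × 3/21 = $8,334. Book value $27,234.
Year 5: $58,338 × 2/21 = $5,556. Book value $21,678.
Year 6: $58,338 × 1/21 = $2,778. Book value $18,900.

$16,668; $13,890; $11,112; $8,334; $5,556; $2,778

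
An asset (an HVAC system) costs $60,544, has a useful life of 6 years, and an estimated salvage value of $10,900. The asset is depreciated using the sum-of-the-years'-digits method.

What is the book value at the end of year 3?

$25,084

Depreciable base = $60,544 − $10,900 = $49,644.
Sum of the years' digits = 6+5+4+3+2+1 = 21.
Year 1: $49,644 × 6/21 = $14,184. Book value $46,360.
Year 2: $49,644 × 5/21 = $11,820. Book value $34,540.
Year 3: $49,644 × 4/21 = $9,456. Book value $25,084.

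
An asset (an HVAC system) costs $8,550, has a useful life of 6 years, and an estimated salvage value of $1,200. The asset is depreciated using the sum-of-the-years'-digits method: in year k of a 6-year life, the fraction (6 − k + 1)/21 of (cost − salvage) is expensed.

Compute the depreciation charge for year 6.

Depreciable base = $8,550 − $1,200 = $7,350.
Sum of the years' digits = 6+5+4+3+2+1 = 21.
Year 1: $7,350 × 6/21 = $2,100. Book value $6,450.
Year 2: $7,350 × 5/21 = $1,750. Book value $4,700.
Year 3: $7,350 × 4/21 = $1,400. Book value $3,300.
Year 4: $7,350 × 3/21 = $1,050. Book value $2,250.
Year 5: $7,350 × 2/21 = $700. Book value $1,550.
Year 6: $7,350 × 1/21 = $350. Book value $1,200.

$350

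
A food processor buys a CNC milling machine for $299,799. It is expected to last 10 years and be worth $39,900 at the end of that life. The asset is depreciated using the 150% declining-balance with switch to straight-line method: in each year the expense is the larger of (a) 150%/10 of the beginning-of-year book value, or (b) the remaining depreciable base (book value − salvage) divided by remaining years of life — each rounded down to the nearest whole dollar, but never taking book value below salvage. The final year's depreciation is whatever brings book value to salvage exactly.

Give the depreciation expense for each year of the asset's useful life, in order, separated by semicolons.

Depreciable base = $299,799 − $39,900 = $259,899.
Year 1: DB = ⌊$299,799 × 150%/10⌋ = $44,969; SL = ⌊$259,899/10⌋ = $25,989 → take DB $44,969. Book value $254,830.
Year 2: DB = ⌊$254,830 × 150%/10⌋ = $38,224; SL = ⌊$214,930/9⌋ = $23,881 → take DB $38,224. Book value $216,606.
Year 3: DB = ⌊$216,606 × 150%/10⌋ = $32,490; SL = ⌊$176,706/8⌋ = $22,088 → take DB $32,490. Book value $184,116.
Year 4: DB = ⌊$184,116 × 150%/10⌋ = $27,617; SL = ⌊$144,216/7⌋ = $20,602 → take DB $27,617. Book value $156,499.
Year 5: DB = ⌊$156,499 × 150%/10⌋ = $23,474; SL = ⌊$116,599/6⌋ = $19,433 → take DB $23,474. Book value $133,025.
Year 6: DB = ⌊$133,025 × 150%/10⌋ = $19,953; SL = ⌊$93,125/5⌋ = $18,625 → take DB $19,953. Book value $113,072.
Year 7: DB = ⌊$113,072 × 150%/10⌋ = $16,960; SL = ⌊$73,172/4⌋ = $18,293 → take SL $18,293. Book value $94,779.
Year 8: DB = ⌊$94,779 × 150%/10⌋ = $14,216; SL = ⌊$54,879/3⌋ = $18,293 → take SL $18,293. Book value $76,486.
Year 9: DB = ⌊$76,486 × 150%/10⌋ = $11,472; SL = ⌊$36,586/2⌋ = $18,293 → take SL $18,293. Book value $58,193.
Year 10 (final): $58,193 − $39,900 = $18,293. Book value $39,900.

$44,969; $38,224; $32,490; $27,617; $23,474; $19,953; $18,293; $18,293; $18,293; $18,293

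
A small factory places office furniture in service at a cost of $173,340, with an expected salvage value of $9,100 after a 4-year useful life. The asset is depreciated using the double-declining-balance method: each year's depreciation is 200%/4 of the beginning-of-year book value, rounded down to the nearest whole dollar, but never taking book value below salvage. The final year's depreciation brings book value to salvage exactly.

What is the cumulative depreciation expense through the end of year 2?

Depreciable base = $173,340 − $9,100 = $164,240.
Year 1: ⌊$173,340 × 200%/4⌋ = $86,670. Book value $86,670.
Year 2: ⌊$86,670 × 200%/4⌋ = $43,335. Book value $43,335.
Accumulated through year 2 = $173,340 − $43,335 = $130,005.

$130,005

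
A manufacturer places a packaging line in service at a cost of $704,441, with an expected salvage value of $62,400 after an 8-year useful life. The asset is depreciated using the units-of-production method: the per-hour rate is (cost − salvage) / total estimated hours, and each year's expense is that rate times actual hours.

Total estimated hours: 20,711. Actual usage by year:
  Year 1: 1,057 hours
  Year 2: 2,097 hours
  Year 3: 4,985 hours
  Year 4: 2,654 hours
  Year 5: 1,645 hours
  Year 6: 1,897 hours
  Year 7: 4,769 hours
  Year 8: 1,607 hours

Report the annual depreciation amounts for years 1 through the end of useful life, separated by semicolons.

$32,767; $65,007; $154,535; $82,274; $50,995; $58,807; $147,839; $49,817

Depreciable base = $704,441 − $62,400 = $642,041.
Rate = $642,041 / 20,711 hours = $31 per hour.
Year 1: 1,057 × $31 = $32,767. Book value $671,674.
Year 2: 2,097 × $31 = $65,007. Book value $606,667.
Year 3: 4,985 × $31 = $154,535. Book value $452,132.
Year 4: 2,654 × $31 = $82,274. Book value $369,858.
Year 5: 1,645 × $31 = $50,995. Book value $318,863.
Year 6: 1,897 × $31 = $58,807. Book value $260,056.
Year 7: 4,769 × $31 = $147,839. Book value $112,217.
Year 8: 1,607 × $31 = $49,817. Book value $62,400.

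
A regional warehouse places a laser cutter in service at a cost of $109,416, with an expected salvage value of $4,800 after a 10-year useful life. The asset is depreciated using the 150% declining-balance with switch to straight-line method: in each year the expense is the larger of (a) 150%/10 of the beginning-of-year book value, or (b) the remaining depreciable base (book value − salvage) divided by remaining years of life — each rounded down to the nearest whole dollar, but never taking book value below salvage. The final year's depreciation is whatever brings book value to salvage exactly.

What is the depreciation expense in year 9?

Depreciable base = $109,416 − $4,800 = $104,616.
Year 1: DB = ⌊$109,416 × 150%/10⌋ = $16,412; SL = ⌊$104,616/10⌋ = $10,461 → take DB $16,412. Book value $93,004.
Year 2: DB = ⌊$93,004 × 150%/10⌋ = $13,950; SL = ⌊$88,204/9⌋ = $9,800 → take DB $13,950. Book value $79,054.
Year 3: DB = ⌊$79,054 × 150%/10⌋ = $11,858; SL = ⌊$74,254/8⌋ = $9,281 → take DB $11,858. Book value $67,196.
Year 4: DB = ⌊$67,196 × 150%/10⌋ = $10,079; SL = ⌊$62,396/7⌋ = $8,913 → take DB $10,079. Book value $57,117.
Year 5: DB = ⌊$57,117 × 150%/10⌋ = $8,567; SL = ⌊$52,317/6⌋ = $8,719 → take SL $8,719. Book value $48,398.
Year 6: DB = ⌊$48,398 × 150%/10⌋ = $7,259; SL = ⌊$43,598/5⌋ = $8,719 → take SL $8,719. Book value $39,679.
Year 7: DB = ⌊$39,679 × 150%/10⌋ = $5,951; SL = ⌊$34,879/4⌋ = $8,719 → take SL $8,719. Book value $30,960.
Year 8: DB = ⌊$30,960 × 150%/10⌋ = $4,644; SL = ⌊$26,160/3⌋ = $8,720 → take SL $8,720. Book value $22,240.
Year 9: DB = ⌊$22,240 × 150%/10⌋ = $3,336; SL = ⌊$17,440/2⌋ = $8,720 → take SL $8,720. Book value $13,520.

$8,720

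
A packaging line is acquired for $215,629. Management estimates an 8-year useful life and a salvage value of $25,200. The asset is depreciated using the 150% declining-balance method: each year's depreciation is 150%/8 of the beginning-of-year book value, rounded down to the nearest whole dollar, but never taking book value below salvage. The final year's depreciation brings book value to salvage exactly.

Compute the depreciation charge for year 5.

$17,620

Depreciable base = $215,629 − $25,200 = $190,429.
Year 1: ⌊$215,629 × 150%/8⌋ = $40,430. Book value $175,199.
Year 2: ⌊$175,199 × 150%/8⌋ = $32,849. Book value $142,350.
Year 3: ⌊$142,350 × 150%/8⌋ = $26,690. Book value $115,660.
Year 4: ⌊$115,660 × 150%/8⌋ = $21,686. Book value $93,974.
Year 5: ⌊$93,974 × 150%/8⌋ = $17,620. Book value $76,354.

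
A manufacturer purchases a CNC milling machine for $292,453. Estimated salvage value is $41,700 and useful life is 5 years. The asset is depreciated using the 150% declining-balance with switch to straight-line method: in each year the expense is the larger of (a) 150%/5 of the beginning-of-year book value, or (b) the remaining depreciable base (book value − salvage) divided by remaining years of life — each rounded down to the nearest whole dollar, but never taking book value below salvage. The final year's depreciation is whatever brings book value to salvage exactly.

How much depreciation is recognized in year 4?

$30,093

Depreciable base = $292,453 − $41,700 = $250,753.
Year 1: DB = ⌊$292,453 × 150%/5⌋ = $87,735; SL = ⌊$250,753/5⌋ = $50,150 → take DB $87,735. Book value $204,718.
Year 2: DB = ⌊$204,718 × 150%/5⌋ = $61,415; SL = ⌊$163,018/4⌋ = $40,754 → take DB $61,415. Book value $143,303.
Year 3: DB = ⌊$143,303 × 150%/5⌋ = $42,990; SL = ⌊$101,603/3⌋ = $33,867 → take DB $42,990. Book value $100,313.
Year 4: DB = ⌊$100,313 × 150%/5⌋ = $30,093; SL = ⌊$58,613/2⌋ = $29,306 → take DB $30,093. Book value $70,220.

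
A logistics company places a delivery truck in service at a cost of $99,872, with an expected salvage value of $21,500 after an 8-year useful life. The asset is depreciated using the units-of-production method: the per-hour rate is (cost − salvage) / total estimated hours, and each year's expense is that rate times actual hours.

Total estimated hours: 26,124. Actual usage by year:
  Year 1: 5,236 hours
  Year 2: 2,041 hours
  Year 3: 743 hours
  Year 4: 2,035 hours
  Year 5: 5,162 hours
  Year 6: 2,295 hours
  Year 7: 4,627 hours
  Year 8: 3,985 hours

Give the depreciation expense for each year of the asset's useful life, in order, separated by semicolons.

$15,708; $6,123; $2,229; $6,105; $15,486; $6,885; $13,881; $11,955

Depreciable base = $99,872 − $21,500 = $78,372.
Rate = $78,372 / 26,124 hours = $3 per hour.
Year 1: 5,236 × $3 = $15,708. Book value $84,164.
Year 2: 2,041 × $3 = $6,123. Book value $78,041.
Year 3: 743 × $3 = $2,229. Book value $75,812.
Year 4: 2,035 × $3 = $6,105. Book value $69,707.
Year 5: 5,162 × $3 = $15,486. Book value $54,221.
Year 6: 2,295 × $3 = $6,885. Book value $47,336.
Year 7: 4,627 × $3 = $13,881. Book value $33,455.
Year 8: 3,985 × $3 = $11,955. Book value $21,500.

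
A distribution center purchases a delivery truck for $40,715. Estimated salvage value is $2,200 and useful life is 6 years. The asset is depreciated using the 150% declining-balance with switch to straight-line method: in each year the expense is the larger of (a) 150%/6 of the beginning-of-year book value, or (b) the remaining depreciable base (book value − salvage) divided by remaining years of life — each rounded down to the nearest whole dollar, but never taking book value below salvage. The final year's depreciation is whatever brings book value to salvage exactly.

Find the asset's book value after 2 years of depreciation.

$22,903

Depreciable base = $40,715 − $2,200 = $38,515.
Year 1: DB = ⌊$40,715 × 150%/6⌋ = $10,178; SL = ⌊$38,515/6⌋ = $6,419 → take DB $10,178. Book value $30,537.
Year 2: DB = ⌊$30,537 × 150%/6⌋ = $7,634; SL = ⌊$28,337/5⌋ = $5,667 → take DB $7,634. Book value $22,903.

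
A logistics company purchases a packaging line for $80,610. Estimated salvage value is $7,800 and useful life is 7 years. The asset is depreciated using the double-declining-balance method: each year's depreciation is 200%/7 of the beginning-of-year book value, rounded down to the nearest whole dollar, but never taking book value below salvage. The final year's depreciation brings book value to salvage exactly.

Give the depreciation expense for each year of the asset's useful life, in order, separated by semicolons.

Depreciable base = $80,610 − $7,800 = $72,810.
Year 1: ⌊$80,610 × 200%/7⌋ = $23,031. Book value $57,579.
Year 2: ⌊$57,579 × 200%/7⌋ = $16,451. Book value $41,128.
Year 3: ⌊$41,128 × 200%/7⌋ = $11,750. Book value $29,378.
Year 4: ⌊$29,378 × 200%/7⌋ = $8,393. Book value $20,985.
Year 5: ⌊$20,985 × 200%/7⌋ = $5,995. Book value $14,990.
Year 6: ⌊$14,990 × 200%/7⌋ = $4,282. Book value $10,708.
Year 7 (final): $10,708 − $7,800 = $2,908. Book value $7,800.

$23,031; $16,451; $11,750; $8,393; $5,995; $4,282; $2,908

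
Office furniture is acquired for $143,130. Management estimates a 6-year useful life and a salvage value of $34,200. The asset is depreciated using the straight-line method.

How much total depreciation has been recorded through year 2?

$36,310

Depreciable base = $143,130 − $34,200 = $108,930.
Annual expense = $108,930 / 6 = $18,155.
End of year 1: book value $124,975.
End of year 2: book value $106,820.
Accumulated through year 2 = $143,130 − $106,820 = $36,310.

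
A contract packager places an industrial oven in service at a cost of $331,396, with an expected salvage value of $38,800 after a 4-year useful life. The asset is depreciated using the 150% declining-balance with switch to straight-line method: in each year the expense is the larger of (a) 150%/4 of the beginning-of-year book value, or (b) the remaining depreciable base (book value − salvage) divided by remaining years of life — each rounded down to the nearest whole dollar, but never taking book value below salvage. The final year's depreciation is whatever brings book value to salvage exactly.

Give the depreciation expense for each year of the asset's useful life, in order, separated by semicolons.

Depreciable base = $331,396 − $38,800 = $292,596.
Year 1: DB = ⌊$331,396 × 150%/4⌋ = $124,273; SL = ⌊$292,596/4⌋ = $73,149 → take DB $124,273. Book value $207,123.
Year 2: DB = ⌊$207,123 × 150%/4⌋ = $77,671; SL = ⌊$168,323/3⌋ = $56,107 → take DB $77,671. Book value $129,452.
Year 3: DB = ⌊$129,452 × 150%/4⌋ = $48,544; SL = ⌊$90,652/2⌋ = $45,326 → take DB $48,544. Book value $80,908.
Year 4 (final): $80,908 − $38,800 = $42,108. Book value $38,800.

$124,273; $77,671; $48,544; $42,108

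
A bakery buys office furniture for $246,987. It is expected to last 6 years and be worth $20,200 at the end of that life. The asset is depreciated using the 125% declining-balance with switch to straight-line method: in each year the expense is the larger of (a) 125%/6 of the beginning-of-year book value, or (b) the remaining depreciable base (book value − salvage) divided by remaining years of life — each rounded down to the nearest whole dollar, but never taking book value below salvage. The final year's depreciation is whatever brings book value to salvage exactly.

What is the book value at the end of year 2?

$154,797

Depreciable base = $246,987 − $20,200 = $226,787.
Year 1: DB = ⌊$246,987 × 125%/6⌋ = $51,455; SL = ⌊$226,787/6⌋ = $37,797 → take DB $51,455. Book value $195,532.
Year 2: DB = ⌊$195,532 × 125%/6⌋ = $40,735; SL = ⌊$175,332/5⌋ = $35,066 → take DB $40,735. Book value $154,797.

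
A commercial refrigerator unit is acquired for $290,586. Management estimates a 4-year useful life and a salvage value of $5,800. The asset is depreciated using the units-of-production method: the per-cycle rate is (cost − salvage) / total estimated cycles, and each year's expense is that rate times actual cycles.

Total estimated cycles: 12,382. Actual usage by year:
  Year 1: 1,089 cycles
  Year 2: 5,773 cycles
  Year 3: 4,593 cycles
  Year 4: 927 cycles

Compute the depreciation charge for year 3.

$105,639

Depreciable base = $290,586 − $5,800 = $284,786.
Rate = $284,786 / 12,382 cycles = $23 per cycle.
Year 1: 1,089 × $23 = $25,047. Book value $265,539.
Year 2: 5,773 × $23 = $132,779. Book value $132,760.
Year 3: 4,593 × $23 = $105,639. Book value $27,121.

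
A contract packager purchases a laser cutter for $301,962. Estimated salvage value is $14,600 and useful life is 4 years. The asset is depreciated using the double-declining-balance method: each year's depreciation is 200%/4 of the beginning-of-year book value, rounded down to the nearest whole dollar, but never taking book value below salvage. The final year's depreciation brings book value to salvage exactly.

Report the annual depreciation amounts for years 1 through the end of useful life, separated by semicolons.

Depreciable base = $301,962 − $14,600 = $287,362.
Year 1: ⌊$301,962 × 200%/4⌋ = $150,981. Book value $150,981.
Year 2: ⌊$150,981 × 200%/4⌋ = $75,490. Book value $75,491.
Year 3: ⌊$75,491 × 200%/4⌋ = $37,745. Book value $37,746.
Year 4 (final): $37,746 − $14,600 = $23,146. Book value $14,600.

$150,981; $75,490; $37,745; $23,146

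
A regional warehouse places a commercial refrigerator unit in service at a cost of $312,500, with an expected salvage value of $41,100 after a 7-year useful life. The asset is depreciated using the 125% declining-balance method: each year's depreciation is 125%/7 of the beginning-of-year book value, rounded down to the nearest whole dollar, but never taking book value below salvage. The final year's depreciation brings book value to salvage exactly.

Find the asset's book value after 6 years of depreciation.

Depreciable base = $312,500 − $41,100 = $271,400.
Year 1: ⌊$312,500 × 125%/7⌋ = $55,803. Book value $256,697.
Year 2: ⌊$256,697 × 125%/7⌋ = $45,838. Book value $210,859.
Year 3: ⌊$210,859 × 125%/7⌋ = $37,653. Book value $173,206.
Year 4: ⌊$173,206 × 125%/7⌋ = $30,929. Book value $142,277.
Year 5: ⌊$142,277 × 125%/7⌋ = $25,406. Book value $116,871.
Year 6: ⌊$116,871 × 125%/7⌋ = $20,869. Book value $96,002.

$96,002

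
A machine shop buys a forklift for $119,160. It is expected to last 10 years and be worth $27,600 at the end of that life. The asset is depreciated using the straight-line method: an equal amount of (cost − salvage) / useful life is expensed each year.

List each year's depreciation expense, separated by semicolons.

Depreciable base = $119,160 − $27,600 = $91,560.
Annual expense = $91,560 / 10 = $9,156.
End of year 1: book value $110,004.
End of year 2: book value $100,848.
End of year 3: book value $91,692.
End of year 4: book value $82,536.
End of year 5: book value $73,380.
End of year 6: book value $64,224.
End of year 7: book value $55,068.
End of year 8: book value $45,912.
End of year 9: book value $36,756.
End of year 10: book value $27,600.

$9,156; $9,156; $9,156; $9,156; $9,156; $9,156; $9,156; $9,156; $9,156; $9,156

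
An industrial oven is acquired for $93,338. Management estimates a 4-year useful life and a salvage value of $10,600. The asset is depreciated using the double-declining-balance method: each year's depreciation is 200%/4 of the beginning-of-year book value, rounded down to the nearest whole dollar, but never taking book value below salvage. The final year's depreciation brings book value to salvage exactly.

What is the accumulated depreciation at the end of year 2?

Depreciable base = $93,338 − $10,600 = $82,738.
Year 1: ⌊$93,338 × 200%/4⌋ = $46,669. Book value $46,669.
Year 2: ⌊$46,669 × 200%/4⌋ = $23,334. Book value $23,335.
Accumulated through year 2 = $93,338 − $23,335 = $70,003.

$70,003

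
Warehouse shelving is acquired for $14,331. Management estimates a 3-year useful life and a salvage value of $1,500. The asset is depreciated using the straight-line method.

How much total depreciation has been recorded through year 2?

$8,554

Depreciable base = $14,331 − $1,500 = $12,831.
Annual expense = $12,831 / 3 = $4,277.
End of year 1: book value $10,054.
End of year 2: book value $5,777.
Accumulated through year 2 = $14,331 − $5,777 = $8,554.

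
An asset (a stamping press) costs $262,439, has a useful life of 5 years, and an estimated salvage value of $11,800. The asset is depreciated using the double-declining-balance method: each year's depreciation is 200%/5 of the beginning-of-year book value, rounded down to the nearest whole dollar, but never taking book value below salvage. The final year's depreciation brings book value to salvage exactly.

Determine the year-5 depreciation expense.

$22,213

Depreciable base = $262,439 − $11,800 = $250,639.
Year 1: ⌊$262,439 × 200%/5⌋ = $104,975. Book value $157,464.
Year 2: ⌊$157,464 × 200%/5⌋ = $62,985. Book value $94,479.
Year 3: ⌊$94,479 × 200%/5⌋ = $37,791. Book value $56,688.
Year 4: ⌊$56,688 × 200%/5⌋ = $22,675. Book value $34,013.
Year 5 (final): $34,013 − $11,800 = $22,213. Book value $11,800.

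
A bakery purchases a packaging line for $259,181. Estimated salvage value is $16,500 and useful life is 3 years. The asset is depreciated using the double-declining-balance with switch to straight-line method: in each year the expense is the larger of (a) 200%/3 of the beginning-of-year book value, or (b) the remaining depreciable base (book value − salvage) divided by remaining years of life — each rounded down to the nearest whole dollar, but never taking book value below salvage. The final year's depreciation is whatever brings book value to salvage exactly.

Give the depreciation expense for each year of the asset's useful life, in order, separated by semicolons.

Depreciable base = $259,181 − $16,500 = $242,681.
Year 1: DB = ⌊$259,181 × 200%/3⌋ = $172,787; SL = ⌊$242,681/3⌋ = $80,893 → take DB $172,787. Book value $86,394.
Year 2: DB = ⌊$86,394 × 200%/3⌋ = $57,596; SL = ⌊$69,894/2⌋ = $34,947 → take DB $57,596. Book value $28,798.
Year 3 (final): $28,798 − $16,500 = $12,298. Book value $16,500.

$172,787; $57,596; $12,298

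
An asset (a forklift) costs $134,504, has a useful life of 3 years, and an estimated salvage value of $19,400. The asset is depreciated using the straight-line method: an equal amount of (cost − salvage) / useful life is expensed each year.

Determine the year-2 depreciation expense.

$38,368

Depreciable base = $134,504 − $19,400 = $115,104.
Annual expense = $115,104 / 3 = $38,368.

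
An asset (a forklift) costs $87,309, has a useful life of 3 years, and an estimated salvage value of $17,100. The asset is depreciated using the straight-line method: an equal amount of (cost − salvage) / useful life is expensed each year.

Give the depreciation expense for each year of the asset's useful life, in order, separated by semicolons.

$23,403; $23,403; $23,403

Depreciable base = $87,309 − $17,100 = $70,209.
Annual expense = $70,209 / 3 = $23,403.
End of year 1: book value $63,906.
End of year 2: book value $40,503.
End of year 3: book value $17,100.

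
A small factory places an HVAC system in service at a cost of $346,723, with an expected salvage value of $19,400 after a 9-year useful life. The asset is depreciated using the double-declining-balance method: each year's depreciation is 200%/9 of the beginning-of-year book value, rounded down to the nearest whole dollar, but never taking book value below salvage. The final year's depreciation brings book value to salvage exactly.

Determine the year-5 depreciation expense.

$28,196

Depreciable base = $346,723 − $19,400 = $327,323.
Year 1: ⌊$346,723 × 200%/9⌋ = $77,049. Book value $269,674.
Year 2: ⌊$269,674 × 200%/9⌋ = $59,927. Book value $209,747.
Year 3: ⌊$209,747 × 200%/9⌋ = $46,610. Book value $163,137.
Year 4: ⌊$163,137 × 200%/9⌋ = $36,252. Book value $126,885.
Year 5: ⌊$126,885 × 200%/9⌋ = $28,196. Book value $98,689.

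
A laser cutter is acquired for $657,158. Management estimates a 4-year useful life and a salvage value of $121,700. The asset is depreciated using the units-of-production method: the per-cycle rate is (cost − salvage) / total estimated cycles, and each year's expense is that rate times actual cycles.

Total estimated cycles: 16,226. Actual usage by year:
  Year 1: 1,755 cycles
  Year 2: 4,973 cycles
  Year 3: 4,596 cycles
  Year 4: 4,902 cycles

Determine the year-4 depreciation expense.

Depreciable base = $657,158 − $121,700 = $535,458.
Rate = $535,458 / 16,226 cycles = $33 per cycle.
Year 1: 1,755 × $33 = $57,915. Book value $599,243.
Year 2: 4,973 × $33 = $164,109. Book value $435,134.
Year 3: 4,596 × $33 = $151,668. Book value $283,466.
Year 4: 4,902 × $33 = $161,766. Book value $121,700.

$161,766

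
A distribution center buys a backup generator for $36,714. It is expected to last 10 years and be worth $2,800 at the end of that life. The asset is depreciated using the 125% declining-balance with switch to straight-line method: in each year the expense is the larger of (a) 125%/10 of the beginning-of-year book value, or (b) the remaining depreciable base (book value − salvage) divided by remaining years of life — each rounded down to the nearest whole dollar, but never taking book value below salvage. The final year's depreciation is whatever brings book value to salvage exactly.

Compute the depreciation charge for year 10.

Depreciable base = $36,714 − $2,800 = $33,914.
Year 1: DB = ⌊$36,714 × 125%/10⌋ = $4,589; SL = ⌊$33,914/10⌋ = $3,391 → take DB $4,589. Book value $32,125.
Year 2: DB = ⌊$32,125 × 125%/10⌋ = $4,015; SL = ⌊$29,325/9⌋ = $3,258 → take DB $4,015. Book value $28,110.
Year 3: DB = ⌊$28,110 × 125%/10⌋ = $3,513; SL = ⌊$25,310/8⌋ = $3,163 → take DB $3,513. Book value $24,597.
Year 4: DB = ⌊$24,597 × 125%/10⌋ = $3,074; SL = ⌊$21,797/7⌋ = $3,113 → take SL $3,113. Book value $21,484.
Year 5: DB = ⌊$21,484 × 125%/10⌋ = $2,685; SL = ⌊$18,684/6⌋ = $3,114 → take SL $3,114. Book value $18,370.
Year 6: DB = ⌊$18,370 × 125%/10⌋ = $2,296; SL = ⌊$15,570/5⌋ = $3,114 → take SL $3,114. Book value $15,256.
Year 7: DB = ⌊$15,256 × 125%/10⌋ = $1,907; SL = ⌊$12,456/4⌋ = $3,114 → take SL $3,114. Book value $12,142.
Year 8: DB = ⌊$12,142 × 125%/10⌋ = $1,517; SL = ⌊$9,342/3⌋ = $3,114 → take SL $3,114. Book value $9,028.
Year 9: DB = ⌊$9,028 × 125%/10⌋ = $1,128; SL = ⌊$6,228/2⌋ = $3,114 → take SL $3,114. Book value $5,914.
Year 10 (final): $5,914 − $2,800 = $3,114. Book value $2,800.

$3,114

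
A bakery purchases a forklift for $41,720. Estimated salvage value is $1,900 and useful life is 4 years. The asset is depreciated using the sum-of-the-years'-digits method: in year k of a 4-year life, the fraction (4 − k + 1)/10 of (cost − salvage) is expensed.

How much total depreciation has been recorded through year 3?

Depreciable base = $41,720 − $1,900 = $39,820.
Sum of the years' digits = 4+3+2+1 = 10.
Year 1: $39,820 × 4/10 = $15,928. Book value $25,792.
Year 2: $39,820 × 3/10 = $11,946. Book value $13,846.
Year 3: $39,820 × 2/10 = $7,964. Book value $5,882.
Accumulated through year 3 = $41,720 − $5,882 = $35,838.

$35,838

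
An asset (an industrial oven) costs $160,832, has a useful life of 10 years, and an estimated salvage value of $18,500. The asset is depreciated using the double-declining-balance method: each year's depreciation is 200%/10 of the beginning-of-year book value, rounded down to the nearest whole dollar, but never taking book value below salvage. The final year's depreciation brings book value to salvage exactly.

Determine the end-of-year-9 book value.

Depreciable base = $160,832 − $18,500 = $142,332.
Year 1: ⌊$160,832 × 200%/10⌋ = $32,166. Book value $128,666.
Year 2: ⌊$128,666 × 200%/10⌋ = $25,733. Book value $102,933.
Year 3: ⌊$102,933 × 200%/10⌋ = $20,586. Book value $82,347.
Year 4: ⌊$82,347 × 200%/10⌋ = $16,469. Book value $65,878.
Year 5: ⌊$65,878 × 200%/10⌋ = $13,175. Book value $52,703.
Year 6: ⌊$52,703 × 200%/10⌋ = $10,540. Book value $42,163.
Year 7: ⌊$42,163 × 200%/10⌋ = $8,432. Book value $33,731.
Year 8: ⌊$33,731 × 200%/10⌋ = $6,746. Book value $26,985.
Year 9: ⌊$26,985 × 200%/10⌋ = $5,397. Book value $21,588.

$21,588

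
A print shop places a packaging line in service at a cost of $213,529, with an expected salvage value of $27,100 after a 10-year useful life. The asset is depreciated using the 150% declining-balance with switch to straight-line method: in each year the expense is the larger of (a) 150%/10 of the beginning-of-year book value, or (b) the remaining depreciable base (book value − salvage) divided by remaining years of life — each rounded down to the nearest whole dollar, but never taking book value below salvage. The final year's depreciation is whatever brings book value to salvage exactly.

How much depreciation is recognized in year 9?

Depreciable base = $213,529 − $27,100 = $186,429.
Year 1: DB = ⌊$213,529 × 150%/10⌋ = $32,029; SL = ⌊$186,429/10⌋ = $18,642 → take DB $32,029. Book value $181,500.
Year 2: DB = ⌊$181,500 × 150%/10⌋ = $27,225; SL = ⌊$154,400/9⌋ = $17,155 → take DB $27,225. Book value $154,275.
Year 3: DB = ⌊$154,275 × 150%/10⌋ = $23,141; SL = ⌊$127,175/8⌋ = $15,896 → take DB $23,141. Book value $131,134.
Year 4: DB = ⌊$131,134 × 150%/10⌋ = $19,670; SL = ⌊$104,034/7⌋ = $14,862 → take DB $19,670. Book value $111,464.
Year 5: DB = ⌊$111,464 × 150%/10⌋ = $16,719; SL = ⌊$84,364/6⌋ = $14,060 → take DB $16,719. Book value $94,745.
Year 6: DB = ⌊$94,745 × 150%/10⌋ = $14,211; SL = ⌊$67,645/5⌋ = $13,529 → take DB $14,211. Book value $80,534.
Year 7: DB = ⌊$80,534 × 150%/10⌋ = $12,080; SL = ⌊$53,434/4⌋ = $13,358 → take SL $13,358. Book value $67,176.
Year 8: DB = ⌊$67,176 × 150%/10⌋ = $10,076; SL = ⌊$40,076/3⌋ = $13,358 → take SL $13,358. Book value $53,818.
Year 9: DB = ⌊$53,818 × 150%/10⌋ = $8,072; SL = ⌊$26,718/2⌋ = $13,359 → take SL $13,359. Book value $40,459.

$13,359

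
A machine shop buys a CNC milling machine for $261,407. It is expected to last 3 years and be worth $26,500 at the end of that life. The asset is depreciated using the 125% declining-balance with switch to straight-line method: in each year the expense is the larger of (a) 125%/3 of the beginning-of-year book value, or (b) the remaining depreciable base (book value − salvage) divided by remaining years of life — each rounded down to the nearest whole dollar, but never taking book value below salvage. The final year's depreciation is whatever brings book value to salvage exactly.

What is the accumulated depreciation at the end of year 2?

Depreciable base = $261,407 − $26,500 = $234,907.
Year 1: DB = ⌊$261,407 × 125%/3⌋ = $108,919; SL = ⌊$234,907/3⌋ = $78,302 → take DB $108,919. Book value $152,488.
Year 2: DB = ⌊$152,488 × 125%/3⌋ = $63,536; SL = ⌊$125,988/2⌋ = $62,994 → take DB $63,536. Book value $88,952.
Accumulated through year 2 = $261,407 − $88,952 = $172,455.

$172,455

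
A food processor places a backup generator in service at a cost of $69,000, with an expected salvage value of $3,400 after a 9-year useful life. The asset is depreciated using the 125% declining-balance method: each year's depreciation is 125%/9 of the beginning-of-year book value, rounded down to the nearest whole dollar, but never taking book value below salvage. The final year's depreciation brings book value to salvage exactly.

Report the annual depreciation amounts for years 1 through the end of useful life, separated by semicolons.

$9,583; $8,252; $7,106; $6,119; $5,269; $4,537; $3,907; $3,364; $17,463

Depreciable base = $69,000 − $3,400 = $65,600.
Year 1: ⌊$69,000 × 125%/9⌋ = $9,583. Book value $59,417.
Year 2: ⌊$59,417 × 125%/9⌋ = $8,252. Book value $51,165.
Year 3: ⌊$51,165 × 125%/9⌋ = $7,106. Book value $44,059.
Year 4: ⌊$44,059 × 125%/9⌋ = $6,119. Book value $37,940.
Year 5: ⌊$37,940 × 125%/9⌋ = $5,269. Book value $32,671.
Year 6: ⌊$32,671 × 125%/9⌋ = $4,537. Book value $28,134.
Year 7: ⌊$28,134 × 125%/9⌋ = $3,907. Book value $24,227.
Year 8: ⌊$24,227 × 125%/9⌋ = $3,364. Book value $20,863.
Year 9 (final): $20,863 − $3,400 = $17,463. Book value $3,400.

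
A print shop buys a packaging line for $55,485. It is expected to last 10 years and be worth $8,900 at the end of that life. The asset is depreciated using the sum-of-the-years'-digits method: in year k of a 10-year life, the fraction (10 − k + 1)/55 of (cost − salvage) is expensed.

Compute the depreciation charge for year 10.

Depreciable base = $55,485 − $8,900 = $46,585.
Sum of the years' digits = 10+9+8+7+6+5+4+3+2+1 = 55.
Year 1: $46,585 × 10/55 = $8,470. Book value $47,015.
Year 2: $46,585 × 9/55 = $7,623. Book value $39,392.
Year 3: $46,585 × 8/55 = $6,776. Book value $32,616.
Year 4: $46,585 × 7/55 = $5,929. Book value $26,687.
Year 5: $46,585 × 6/55 = $5,082. Book value $21,605.
Year 6: $46,585 × 5/55 = $4,235. Book value $17,370.
Year 7: $46,585 × 4/55 = $3,388. Book value $13,982.
Year 8: $46,585 × 3/55 = $2,541. Book value $11,441.
Year 9: $46,585 × 2/55 = $1,694. Book value $9,747.
Year 10: $46,585 × 1/55 = $847. Book value $8,900.

$847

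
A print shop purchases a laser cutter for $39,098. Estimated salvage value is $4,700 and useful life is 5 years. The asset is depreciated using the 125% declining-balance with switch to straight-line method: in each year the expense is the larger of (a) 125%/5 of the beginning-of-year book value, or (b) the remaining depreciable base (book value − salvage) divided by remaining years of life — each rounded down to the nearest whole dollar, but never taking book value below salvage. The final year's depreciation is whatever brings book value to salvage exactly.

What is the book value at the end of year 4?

Depreciable base = $39,098 − $4,700 = $34,398.
Year 1: DB = ⌊$39,098 × 125%/5⌋ = $9,774; SL = ⌊$34,398/5⌋ = $6,879 → take DB $9,774. Book value $29,324.
Year 2: DB = ⌊$29,324 × 125%/5⌋ = $7,331; SL = ⌊$24,624/4⌋ = $6,156 → take DB $7,331. Book value $21,993.
Year 3: DB = ⌊$21,993 × 125%/5⌋ = $5,498; SL = ⌊$17,293/3⌋ = $5,764 → take SL $5,764. Book value $16,229.
Year 4: DB = ⌊$16,229 × 125%/5⌋ = $4,057; SL = ⌊$11,529/2⌋ = $5,764 → take SL $5,764. Book value $10,465.

$10,465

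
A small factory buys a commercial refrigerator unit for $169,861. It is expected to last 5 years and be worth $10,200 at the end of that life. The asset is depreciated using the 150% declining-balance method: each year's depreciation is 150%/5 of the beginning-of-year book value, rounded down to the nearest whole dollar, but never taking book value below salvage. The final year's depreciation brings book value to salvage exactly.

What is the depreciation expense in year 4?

$17,479

Depreciable base = $169,861 − $10,200 = $159,661.
Year 1: ⌊$169,861 × 150%/5⌋ = $50,958. Book value $118,903.
Year 2: ⌊$118,903 × 150%/5⌋ = $35,670. Book value $83,233.
Year 3: ⌊$83,233 × 150%/5⌋ = $24,969. Book value $58,264.
Year 4: ⌊$58,264 × 150%/5⌋ = $17,479. Book value $40,785.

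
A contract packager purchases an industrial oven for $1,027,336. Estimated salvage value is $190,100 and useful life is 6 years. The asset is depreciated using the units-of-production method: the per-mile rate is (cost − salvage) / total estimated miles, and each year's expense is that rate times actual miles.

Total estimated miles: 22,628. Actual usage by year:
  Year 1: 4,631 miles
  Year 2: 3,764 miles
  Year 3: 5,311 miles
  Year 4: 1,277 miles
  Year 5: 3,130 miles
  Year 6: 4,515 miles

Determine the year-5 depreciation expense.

$115,810

Depreciable base = $1,027,336 − $190,100 = $837,236.
Rate = $837,236 / 22,628 miles = $37 per mile.
Year 1: 4,631 × $37 = $171,347. Book value $855,989.
Year 2: 3,764 × $37 = $139,268. Book value $716,721.
Year 3: 5,311 × $37 = $196,507. Book value $520,214.
Year 4: 1,277 × $37 = $47,249. Book value $472,965.
Year 5: 3,130 × $37 = $115,810. Book value $357,155.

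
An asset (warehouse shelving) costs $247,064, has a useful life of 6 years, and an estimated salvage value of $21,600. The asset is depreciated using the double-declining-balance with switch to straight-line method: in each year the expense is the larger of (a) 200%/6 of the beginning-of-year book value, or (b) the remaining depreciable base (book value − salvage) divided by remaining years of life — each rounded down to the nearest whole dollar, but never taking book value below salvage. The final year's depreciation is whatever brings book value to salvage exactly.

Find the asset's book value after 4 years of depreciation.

Depreciable base = $247,064 − $21,600 = $225,464.
Year 1: DB = ⌊$247,064 × 200%/6⌋ = $82,354; SL = ⌊$225,464/6⌋ = $37,577 → take DB $82,354. Book value $164,710.
Year 2: DB = ⌊$164,710 × 200%/6⌋ = $54,903; SL = ⌊$143,110/5⌋ = $28,622 → take DB $54,903. Book value $109,807.
Year 3: DB = ⌊$109,807 × 200%/6⌋ = $36,602; SL = ⌊$88,207/4⌋ = $22,051 → take DB $36,602. Book value $73,205.
Year 4: DB = ⌊$73,205 × 200%/6⌋ = $24,401; SL = ⌊$51,605/3⌋ = $17,201 → take DB $24,401. Book value $48,804.

$48,804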